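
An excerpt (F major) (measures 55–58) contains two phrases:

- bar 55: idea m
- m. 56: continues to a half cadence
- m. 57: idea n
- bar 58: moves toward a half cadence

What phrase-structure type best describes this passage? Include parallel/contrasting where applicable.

phrase group

The second phrase closes with a half cadence, which is not stronger than the first phrase's half cadence; without a weak→strong cadential pair there is no antecedent–consequent relationship, so this is a phrase group rather than a period.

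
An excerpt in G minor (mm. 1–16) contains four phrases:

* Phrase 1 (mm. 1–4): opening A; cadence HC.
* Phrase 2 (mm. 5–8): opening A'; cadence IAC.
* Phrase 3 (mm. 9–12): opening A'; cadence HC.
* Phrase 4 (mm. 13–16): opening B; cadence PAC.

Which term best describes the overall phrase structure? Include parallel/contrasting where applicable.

Four phrases in two halves: the first half (measures 1–8) ends with an imperfect authentic cadence, the second (measures 9-16) with a perfect authentic cadence — a large antecedent–consequent pair, i.e. a double period.
Phrase 3 begins with the same material as phrase 1, making it parallel.

parallel double period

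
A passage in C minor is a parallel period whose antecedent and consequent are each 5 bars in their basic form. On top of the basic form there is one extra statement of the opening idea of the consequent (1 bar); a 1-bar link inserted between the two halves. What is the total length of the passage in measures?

12 measures

Basic parallel period: 5 + 5 = 10 bars.
10 (basic form) + 1 (extra statement) + 1 (link) = 12.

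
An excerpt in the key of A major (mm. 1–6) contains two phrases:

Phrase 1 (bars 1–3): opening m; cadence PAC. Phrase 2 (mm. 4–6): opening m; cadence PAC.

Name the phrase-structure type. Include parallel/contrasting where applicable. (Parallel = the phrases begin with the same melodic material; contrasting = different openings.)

repeated phrase

Both phrases have the same opening (m) and the same cadence (perfect authentic cadence): the second is a restatement, not a consequent, so this is a repeated phrase rather than a period.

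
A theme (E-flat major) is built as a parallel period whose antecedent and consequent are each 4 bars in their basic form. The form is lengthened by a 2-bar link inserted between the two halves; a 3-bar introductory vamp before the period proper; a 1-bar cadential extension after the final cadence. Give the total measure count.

Basic parallel period: 4 + 4 = 8 bars.
8 (basic form) + 2 (link) + 3 (introduction) + 1 (cadential extension) = 14.

14 measures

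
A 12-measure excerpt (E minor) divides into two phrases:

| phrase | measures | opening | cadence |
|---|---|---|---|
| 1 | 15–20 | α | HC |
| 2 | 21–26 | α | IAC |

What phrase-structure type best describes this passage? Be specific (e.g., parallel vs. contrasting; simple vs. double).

Phrase 1 ends with a half cadence (weaker) and phrase 2 with an imperfect authentic cadence (stronger): antecedent + consequent = a period.
The two phrases open with the same material (α / α), so the period is parallel.

parallel period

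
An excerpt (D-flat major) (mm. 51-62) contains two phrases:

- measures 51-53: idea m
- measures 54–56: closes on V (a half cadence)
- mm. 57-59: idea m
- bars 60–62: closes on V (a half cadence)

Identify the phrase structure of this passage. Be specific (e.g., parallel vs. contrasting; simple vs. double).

Both phrases have the same opening (m) and the same cadence (half cadence): the second is a restatement, not a consequent, so this is a repeated phrase rather than a period.

repeated phrase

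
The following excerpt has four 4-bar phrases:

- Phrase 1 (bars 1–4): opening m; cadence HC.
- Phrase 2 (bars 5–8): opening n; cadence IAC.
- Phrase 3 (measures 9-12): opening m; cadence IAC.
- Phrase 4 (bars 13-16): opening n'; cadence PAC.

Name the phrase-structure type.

Four phrases in two halves: the first half (mm. 1-8) ends with an imperfect authentic cadence, the second (measures 9–16) with a perfect authentic cadence — a large antecedent–consequent pair, i.e. a double period.
Phrase 3 begins with the same material as phrase 1, making it parallel.

parallel double period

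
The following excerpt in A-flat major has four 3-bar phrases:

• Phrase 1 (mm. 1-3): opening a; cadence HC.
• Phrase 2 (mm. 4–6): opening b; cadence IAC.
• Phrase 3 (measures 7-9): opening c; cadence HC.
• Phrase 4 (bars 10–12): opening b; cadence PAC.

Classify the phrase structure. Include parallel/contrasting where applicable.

contrasting double period

Four phrases in two halves: the first half (mm. 1-6) ends with an imperfect authentic cadence, the second (mm. 7–12) with a perfect authentic cadence — a large antecedent–consequent pair, i.e. a double period.
Phrase 3 begins with different material from phrase 1, making it contrasting.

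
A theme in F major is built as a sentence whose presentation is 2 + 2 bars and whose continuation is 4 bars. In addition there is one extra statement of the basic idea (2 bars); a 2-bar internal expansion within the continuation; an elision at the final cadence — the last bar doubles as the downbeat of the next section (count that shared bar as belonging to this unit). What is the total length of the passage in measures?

12 measures

Basic sentence: 2 + 2 + 4 = 8 bars.
8 (basic form) + 2 (extra statement) + 2 (internal expansion) = 12.
The elision shares a bar with the next section but does not change this unit's count.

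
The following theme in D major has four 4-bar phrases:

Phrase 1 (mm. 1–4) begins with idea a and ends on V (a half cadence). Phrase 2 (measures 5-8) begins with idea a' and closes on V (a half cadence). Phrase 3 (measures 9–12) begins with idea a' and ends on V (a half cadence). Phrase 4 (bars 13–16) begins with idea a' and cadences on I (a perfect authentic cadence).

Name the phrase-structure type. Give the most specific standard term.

parallel double period

Four phrases in two halves: the first half (bars 1–8) ends with a half cadence, the second (mm. 9–16) with a perfect authentic cadence — a large antecedent–consequent pair, i.e. a double period.
Phrase 3 begins with the same material as phrase 1, making it parallel.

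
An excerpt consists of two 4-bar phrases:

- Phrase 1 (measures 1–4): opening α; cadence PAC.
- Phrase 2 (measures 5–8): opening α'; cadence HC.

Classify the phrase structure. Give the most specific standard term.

phrase group

The second phrase closes with a half cadence, which is not stronger than the first phrase's perfect authentic cadence; without a weak→strong cadential pair there is no antecedent–consequent relationship, so this is a phrase group rather than a period.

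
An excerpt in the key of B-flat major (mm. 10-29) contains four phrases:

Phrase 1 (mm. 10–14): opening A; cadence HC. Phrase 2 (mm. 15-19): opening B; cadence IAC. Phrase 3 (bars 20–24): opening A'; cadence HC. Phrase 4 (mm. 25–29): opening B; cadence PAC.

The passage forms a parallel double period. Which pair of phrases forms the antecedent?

In a double period the first pair of phrases (ending imperfect authentic cadence) is the large antecedent and the second pair (ending perfect authentic cadence) is the large consequent; the antecedent is phrases 1 and 2.

phrases 1 and 2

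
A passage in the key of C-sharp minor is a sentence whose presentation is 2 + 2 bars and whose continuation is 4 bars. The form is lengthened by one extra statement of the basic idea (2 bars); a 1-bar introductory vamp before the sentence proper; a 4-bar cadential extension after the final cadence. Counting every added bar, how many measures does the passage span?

15 measures

Basic sentence: 2 + 2 + 4 = 8 bars.
8 (basic form) + 2 (extra statement) + 1 (introduction) + 4 (cadential extension) = 15.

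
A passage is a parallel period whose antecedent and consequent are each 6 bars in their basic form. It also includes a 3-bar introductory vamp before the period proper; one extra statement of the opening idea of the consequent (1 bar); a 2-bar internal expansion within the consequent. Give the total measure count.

18 measures

Basic parallel period: 6 + 6 = 12 bars.
12 (basic form) + 3 (introduction) + 1 (extra statement) + 2 (internal expansion) = 18.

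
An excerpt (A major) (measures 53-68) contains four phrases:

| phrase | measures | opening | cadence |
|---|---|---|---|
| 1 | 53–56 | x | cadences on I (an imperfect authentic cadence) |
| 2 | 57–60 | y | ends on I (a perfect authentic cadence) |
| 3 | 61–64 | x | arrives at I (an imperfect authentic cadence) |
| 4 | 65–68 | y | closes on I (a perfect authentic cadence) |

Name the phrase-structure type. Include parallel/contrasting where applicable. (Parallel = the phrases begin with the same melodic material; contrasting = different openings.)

repeated period

The cadence pattern IAC–PAC–IAC–PAC is weak–strong twice, and phrases 3–4 restate phrases 1–2: a period heard twice, not a double period (which would end weakly at phrase 2).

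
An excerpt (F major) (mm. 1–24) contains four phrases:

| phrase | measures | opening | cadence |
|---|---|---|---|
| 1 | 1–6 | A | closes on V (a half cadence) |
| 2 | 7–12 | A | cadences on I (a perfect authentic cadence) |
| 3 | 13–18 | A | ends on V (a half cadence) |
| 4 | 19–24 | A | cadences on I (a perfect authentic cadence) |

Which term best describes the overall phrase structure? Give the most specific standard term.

The cadence pattern HC–PAC–HC–PAC is weak–strong twice, and phrases 3–4 restate phrases 1–2: a period heard twice, not a double period (which would end weakly at phrase 2).

repeated period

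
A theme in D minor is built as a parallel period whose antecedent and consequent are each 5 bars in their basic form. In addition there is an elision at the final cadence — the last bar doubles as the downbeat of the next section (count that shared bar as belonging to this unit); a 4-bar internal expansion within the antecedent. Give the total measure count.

14 measures

Basic parallel period: 5 + 5 = 10 bars.
10 (basic form) + 4 (internal expansion) = 14.
The elision shares a bar with the next section but does not change this unit's count.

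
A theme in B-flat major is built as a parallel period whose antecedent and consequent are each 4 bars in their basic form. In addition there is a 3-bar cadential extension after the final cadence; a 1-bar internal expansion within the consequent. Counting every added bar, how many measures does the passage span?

12 measures

Basic parallel period: 4 + 4 = 8 bars.
8 (basic form) + 3 (cadential extension) + 1 (internal expansion) = 12.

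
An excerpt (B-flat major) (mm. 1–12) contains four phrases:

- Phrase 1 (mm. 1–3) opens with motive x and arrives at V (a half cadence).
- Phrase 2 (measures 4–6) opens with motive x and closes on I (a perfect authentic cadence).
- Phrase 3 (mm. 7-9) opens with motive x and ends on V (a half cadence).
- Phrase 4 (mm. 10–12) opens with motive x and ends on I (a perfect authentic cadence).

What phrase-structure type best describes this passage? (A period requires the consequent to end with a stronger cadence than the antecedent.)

repeated period

The cadence pattern HC–PAC–HC–PAC is weak–strong twice, and phrases 3–4 restate phrases 1–2: a period heard twice, not a double period (which would end weakly at phrase 2).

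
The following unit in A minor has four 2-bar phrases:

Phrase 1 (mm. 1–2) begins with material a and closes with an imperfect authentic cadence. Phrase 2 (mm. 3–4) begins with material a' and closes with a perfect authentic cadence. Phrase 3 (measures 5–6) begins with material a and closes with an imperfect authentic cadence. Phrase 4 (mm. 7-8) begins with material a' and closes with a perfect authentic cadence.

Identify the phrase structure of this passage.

The cadence pattern IAC–PAC–IAC–PAC is weak–strong twice, and phrases 3–4 restate phrases 1–2: a period heard twice, not a double period (which would end weakly at phrase 2).

repeated period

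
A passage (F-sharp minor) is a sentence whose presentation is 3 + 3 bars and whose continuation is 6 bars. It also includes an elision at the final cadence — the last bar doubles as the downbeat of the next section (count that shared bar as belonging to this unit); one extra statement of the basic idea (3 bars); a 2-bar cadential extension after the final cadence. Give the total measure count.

Basic sentence: 3 + 3 + 6 = 12 bars.
12 (basic form) + 3 (extra statement) + 2 (cadential extension) = 17.
The elision shares a bar with the next section but does not change this unit's count.

17 measures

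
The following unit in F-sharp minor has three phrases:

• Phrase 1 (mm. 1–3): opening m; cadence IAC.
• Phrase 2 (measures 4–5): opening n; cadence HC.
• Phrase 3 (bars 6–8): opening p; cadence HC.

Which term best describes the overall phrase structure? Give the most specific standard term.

The final phrase closes with a half cadence, which is not stronger than the preceding half cadence; the 3 phrases lack an overall antecedent–consequent design and so form a phrase group.

phrase group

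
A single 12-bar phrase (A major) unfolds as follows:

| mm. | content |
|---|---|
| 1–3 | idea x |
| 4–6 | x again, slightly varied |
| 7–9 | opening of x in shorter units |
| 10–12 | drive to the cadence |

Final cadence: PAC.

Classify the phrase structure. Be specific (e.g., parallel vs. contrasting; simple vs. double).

Basic idea (mm. 1–3) + its repetition (bars 4–6) form the presentation; fragmentation and cadence (mm. 7–12) form the continuation — the 12-bar whole is a sentence.

sentence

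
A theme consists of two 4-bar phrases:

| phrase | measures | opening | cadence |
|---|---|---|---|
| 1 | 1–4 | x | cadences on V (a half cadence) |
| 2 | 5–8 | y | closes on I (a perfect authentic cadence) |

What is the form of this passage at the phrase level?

Phrase 1 ends with a half cadence (weaker) and phrase 2 with a perfect authentic cadence (stronger): antecedent + consequent = a period.
The two phrases open with different material (x / y), so the period is contrasting.

contrasting period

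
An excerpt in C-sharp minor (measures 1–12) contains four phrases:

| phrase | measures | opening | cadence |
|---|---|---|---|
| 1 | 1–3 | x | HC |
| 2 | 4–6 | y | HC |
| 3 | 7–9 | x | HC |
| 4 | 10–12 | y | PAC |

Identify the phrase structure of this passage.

Four phrases in two halves: the first half (mm. 1-6) ends with a half cadence, the second (measures 7–12) with a perfect authentic cadence — a large antecedent–consequent pair, i.e. a double period.
Phrase 3 begins with the same material as phrase 1, making it parallel.

parallel double period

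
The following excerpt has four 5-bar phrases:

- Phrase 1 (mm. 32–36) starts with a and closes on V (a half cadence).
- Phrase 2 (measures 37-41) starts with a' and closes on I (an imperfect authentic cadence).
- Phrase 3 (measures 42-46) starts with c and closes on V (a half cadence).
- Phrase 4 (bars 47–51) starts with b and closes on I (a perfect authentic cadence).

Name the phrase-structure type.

Four phrases in two halves: the first half (mm. 32–41) ends with an imperfect authentic cadence, the second (mm. 42–51) with a perfect authentic cadence — a large antecedent–consequent pair, i.e. a double period.
Phrase 3 begins with different material from phrase 1, making it contrasting.

contrasting double period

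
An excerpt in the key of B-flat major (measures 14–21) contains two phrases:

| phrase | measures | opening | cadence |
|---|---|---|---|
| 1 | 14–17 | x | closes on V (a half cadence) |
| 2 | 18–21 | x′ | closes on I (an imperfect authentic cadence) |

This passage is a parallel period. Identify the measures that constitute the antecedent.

The antecedent is the phrase ending with the weaker cadence (half cadence, phrase 1) and the consequent the one ending more conclusively (imperfect authentic cadence, phrase 2); the antecedent is measures 14–17.

measures 14–17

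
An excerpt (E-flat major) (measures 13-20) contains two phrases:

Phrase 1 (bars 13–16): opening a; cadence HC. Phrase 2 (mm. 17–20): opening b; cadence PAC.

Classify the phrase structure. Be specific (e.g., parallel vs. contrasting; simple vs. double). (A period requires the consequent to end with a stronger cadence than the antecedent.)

contrasting period

Phrase 1 ends with a half cadence (weaker) and phrase 2 with a perfect authentic cadence (stronger): antecedent + consequent = a period.
The two phrases open with different material (a / b), so the period is contrasting.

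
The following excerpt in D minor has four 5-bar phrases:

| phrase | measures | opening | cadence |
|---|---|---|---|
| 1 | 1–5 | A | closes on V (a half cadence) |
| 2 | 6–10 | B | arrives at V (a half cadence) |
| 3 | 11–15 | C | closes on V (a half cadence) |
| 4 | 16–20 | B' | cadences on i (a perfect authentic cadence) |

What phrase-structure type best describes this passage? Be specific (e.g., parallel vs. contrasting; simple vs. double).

contrasting double period

Four phrases in two halves: the first half (measures 1-10) ends with a half cadence, the second (measures 11–20) with a perfect authentic cadence — a large antecedent–consequent pair, i.e. a double period.
Phrase 3 begins with different material from phrase 1, making it contrasting.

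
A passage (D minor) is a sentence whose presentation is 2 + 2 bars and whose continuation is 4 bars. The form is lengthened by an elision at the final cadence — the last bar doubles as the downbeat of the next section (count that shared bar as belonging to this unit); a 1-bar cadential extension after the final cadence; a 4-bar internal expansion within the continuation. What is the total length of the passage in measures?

Basic sentence: 2 + 2 + 4 = 8 bars.
8 (basic form) + 1 (cadential extension) + 4 (internal expansion) = 13.
The elision shares a bar with the next section but does not change this unit's count.

13 measures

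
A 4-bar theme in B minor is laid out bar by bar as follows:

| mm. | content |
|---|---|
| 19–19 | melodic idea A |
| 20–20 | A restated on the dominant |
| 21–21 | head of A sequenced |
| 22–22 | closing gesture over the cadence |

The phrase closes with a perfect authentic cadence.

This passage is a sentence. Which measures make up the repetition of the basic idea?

The presentation of a sentence is the basic idea (m. 19) plus its repetition (measure 20); the repetition of the basic idea is therefore m. 20.

measures 20–20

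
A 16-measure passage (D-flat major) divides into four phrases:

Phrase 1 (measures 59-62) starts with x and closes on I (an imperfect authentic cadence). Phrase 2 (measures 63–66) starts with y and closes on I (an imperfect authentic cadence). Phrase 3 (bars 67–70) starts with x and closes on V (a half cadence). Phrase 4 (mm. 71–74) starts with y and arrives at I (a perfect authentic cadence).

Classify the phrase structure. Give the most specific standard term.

Four phrases in two halves: the first half (mm. 59-66) ends with an imperfect authentic cadence, the second (mm. 67–74) with a perfect authentic cadence — a large antecedent–consequent pair, i.e. a double period.
Phrase 3 begins with the same material as phrase 1, making it parallel.

parallel double period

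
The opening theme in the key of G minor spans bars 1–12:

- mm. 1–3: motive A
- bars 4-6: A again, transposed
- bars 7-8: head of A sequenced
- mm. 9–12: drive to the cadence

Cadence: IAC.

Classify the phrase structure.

sentence

Basic idea (measures 1-3) + its repetition (measures 4–6) form the presentation; fragmentation and cadence (measures 7–12) form the continuation — the 12-bar whole is a sentence.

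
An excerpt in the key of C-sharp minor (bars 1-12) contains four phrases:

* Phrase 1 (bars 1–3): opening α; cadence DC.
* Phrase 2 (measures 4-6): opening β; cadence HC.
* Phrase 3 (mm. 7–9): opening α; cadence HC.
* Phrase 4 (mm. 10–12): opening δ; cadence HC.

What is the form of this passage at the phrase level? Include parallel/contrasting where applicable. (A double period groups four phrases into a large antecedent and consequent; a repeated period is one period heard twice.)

Phrase 4 ends with a half cadence, no stronger than phrase 2's half cadence, so the four phrases do not form a double period; nor do phrases 3–4 duplicate 1–2, so it is not a repeated period. With no phrase reaching a conclusive cadence, the passage is a phrase group.

phrase group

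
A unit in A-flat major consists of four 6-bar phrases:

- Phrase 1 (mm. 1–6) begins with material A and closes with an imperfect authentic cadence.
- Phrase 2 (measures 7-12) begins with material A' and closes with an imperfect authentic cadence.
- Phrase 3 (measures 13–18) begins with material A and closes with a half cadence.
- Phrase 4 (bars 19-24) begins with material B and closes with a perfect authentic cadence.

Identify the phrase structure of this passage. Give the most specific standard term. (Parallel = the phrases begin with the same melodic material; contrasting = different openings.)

Four phrases in two halves: the first half (bars 1–12) ends with an imperfect authentic cadence, the second (measures 13-24) with a perfect authentic cadence — a large antecedent–consequent pair, i.e. a double period.
Phrase 3 begins with the same material as phrase 1, making it parallel.

parallel double period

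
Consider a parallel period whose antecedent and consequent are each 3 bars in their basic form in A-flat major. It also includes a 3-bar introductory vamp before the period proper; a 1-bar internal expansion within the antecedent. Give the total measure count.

10 measures

Basic parallel period: 3 + 3 = 6 bars.
6 (basic form) + 3 (introduction) + 1 (internal expansion) = 10.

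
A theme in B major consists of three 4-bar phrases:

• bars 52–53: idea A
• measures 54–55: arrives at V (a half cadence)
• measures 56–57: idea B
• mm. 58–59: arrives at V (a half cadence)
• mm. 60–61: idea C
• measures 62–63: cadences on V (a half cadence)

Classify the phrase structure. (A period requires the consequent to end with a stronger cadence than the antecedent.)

phrase group

The final phrase closes with a half cadence, which is not stronger than the preceding half cadence; the 3 phrases lack an overall antecedent–consequent design and so form a phrase group.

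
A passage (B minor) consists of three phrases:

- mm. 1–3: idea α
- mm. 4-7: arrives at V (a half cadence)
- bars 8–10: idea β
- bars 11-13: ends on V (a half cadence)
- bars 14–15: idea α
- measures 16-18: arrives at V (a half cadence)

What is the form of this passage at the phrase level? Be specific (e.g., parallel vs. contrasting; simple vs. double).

phrase group

The final phrase closes with a half cadence, which is not stronger than the preceding half cadence; the 3 phrases lack an overall antecedent–consequent design and so form a phrase group.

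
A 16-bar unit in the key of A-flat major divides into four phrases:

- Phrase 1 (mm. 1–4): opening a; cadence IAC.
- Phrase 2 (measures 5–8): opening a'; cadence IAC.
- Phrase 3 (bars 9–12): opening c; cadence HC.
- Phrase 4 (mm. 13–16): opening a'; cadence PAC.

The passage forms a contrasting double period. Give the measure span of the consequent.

measures 9–16

In a double period the first pair of phrases (ending imperfect authentic cadence) is the large antecedent and the second pair (ending perfect authentic cadence) is the large consequent; the consequent is measures 9–16.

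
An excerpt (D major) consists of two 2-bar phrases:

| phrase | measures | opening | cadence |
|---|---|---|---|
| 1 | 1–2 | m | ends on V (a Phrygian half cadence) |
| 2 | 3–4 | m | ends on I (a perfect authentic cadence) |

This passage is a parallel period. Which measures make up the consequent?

The antecedent is the phrase ending with the weaker cadence (Phrygian half cadence, phrase 1) and the consequent the one ending more conclusively (perfect authentic cadence, phrase 2); the consequent is mm. 3–4.

measures 3–4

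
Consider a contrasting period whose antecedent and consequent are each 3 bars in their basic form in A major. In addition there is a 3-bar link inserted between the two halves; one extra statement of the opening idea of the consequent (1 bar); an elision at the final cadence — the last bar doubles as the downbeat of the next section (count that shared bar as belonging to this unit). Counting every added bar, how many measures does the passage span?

Basic contrasting period: 3 + 3 = 6 bars.
6 (basic form) + 3 (link) + 1 (extra statement) = 10.
The elision shares a bar with the next section but does not change this unit's count.

10 measures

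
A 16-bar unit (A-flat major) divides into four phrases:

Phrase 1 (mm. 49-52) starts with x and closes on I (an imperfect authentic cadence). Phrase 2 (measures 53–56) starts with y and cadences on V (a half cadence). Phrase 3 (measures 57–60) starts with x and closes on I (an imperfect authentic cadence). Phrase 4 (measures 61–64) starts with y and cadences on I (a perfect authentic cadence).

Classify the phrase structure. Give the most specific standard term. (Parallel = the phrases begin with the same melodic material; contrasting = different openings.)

parallel double period

Four phrases in two halves: the first half (mm. 49-56) ends with a half cadence, the second (measures 57-64) with a perfect authentic cadence — a large antecedent–consequent pair, i.e. a double period.
Phrase 3 begins with the same material as phrase 1, making it parallel.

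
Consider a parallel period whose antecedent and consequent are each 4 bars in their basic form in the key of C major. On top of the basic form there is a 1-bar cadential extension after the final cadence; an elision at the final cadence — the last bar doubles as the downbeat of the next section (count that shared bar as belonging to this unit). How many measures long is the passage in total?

Basic parallel period: 4 + 4 = 8 bars.
8 (basic form) + 1 (cadential extension) = 9.
The elision shares a bar with the next section but does not change this unit's count.

9 measures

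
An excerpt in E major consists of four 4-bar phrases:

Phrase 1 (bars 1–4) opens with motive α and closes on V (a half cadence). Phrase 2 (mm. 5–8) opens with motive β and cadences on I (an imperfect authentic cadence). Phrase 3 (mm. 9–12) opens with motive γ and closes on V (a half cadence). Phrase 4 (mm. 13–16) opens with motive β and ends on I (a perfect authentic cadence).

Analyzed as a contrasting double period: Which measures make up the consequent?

In a double period the four phrases pair into a large antecedent (phrases 1–2, ending imperfect authentic cadence) and a large consequent (phrases 3–4, ending perfect authentic cadence). The consequent spans measures 9–16.

measures 9–16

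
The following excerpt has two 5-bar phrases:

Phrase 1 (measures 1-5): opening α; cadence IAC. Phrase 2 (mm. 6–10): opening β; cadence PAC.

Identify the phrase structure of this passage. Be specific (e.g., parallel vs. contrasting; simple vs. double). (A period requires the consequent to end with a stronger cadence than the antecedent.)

contrasting period

Phrase 1 ends with an imperfect authentic cadence (weaker) and phrase 2 with a perfect authentic cadence (stronger): antecedent + consequent = a period.
The two phrases open with different material (α / β), so the period is contrasting.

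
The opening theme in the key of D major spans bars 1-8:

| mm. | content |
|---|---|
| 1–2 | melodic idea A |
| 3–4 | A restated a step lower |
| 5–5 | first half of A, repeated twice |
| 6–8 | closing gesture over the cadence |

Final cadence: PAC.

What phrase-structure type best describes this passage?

sentence

Basic idea (measures 1-2) + its repetition (mm. 3–4) form the presentation; fragmentation and cadence (mm. 5-8) form the continuation — the 8-bar whole is a sentence.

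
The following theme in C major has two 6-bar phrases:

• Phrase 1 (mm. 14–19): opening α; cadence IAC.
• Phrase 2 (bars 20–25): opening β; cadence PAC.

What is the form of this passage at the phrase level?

contrasting period

Phrase 1 ends with an imperfect authentic cadence (weaker) and phrase 2 with a perfect authentic cadence (stronger): antecedent + consequent = a period.
The two phrases open with different material (α / β), so the period is contrasting.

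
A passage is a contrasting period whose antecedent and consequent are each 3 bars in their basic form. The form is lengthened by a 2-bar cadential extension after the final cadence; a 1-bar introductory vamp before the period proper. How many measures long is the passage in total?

Basic contrasting period: 3 + 3 = 6 bars.
6 (basic form) + 2 (cadential extension) + 1 (introduction) = 9.

9 measures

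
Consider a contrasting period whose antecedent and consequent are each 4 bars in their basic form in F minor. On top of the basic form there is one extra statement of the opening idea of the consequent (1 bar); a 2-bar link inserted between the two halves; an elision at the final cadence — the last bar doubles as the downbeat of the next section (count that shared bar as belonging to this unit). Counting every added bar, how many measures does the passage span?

Basic contrasting period: 4 + 4 = 8 bars.
8 (basic form) + 1 (extra statement) + 2 (link) = 11.
The elision shares a bar with the next section but does not change this unit's count.

11 measures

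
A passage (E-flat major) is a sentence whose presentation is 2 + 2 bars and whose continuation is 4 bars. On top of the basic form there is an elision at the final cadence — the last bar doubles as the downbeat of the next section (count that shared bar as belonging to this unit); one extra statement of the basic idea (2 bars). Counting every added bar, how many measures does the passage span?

Basic sentence: 2 + 2 + 4 = 8 bars.
8 (basic form) + 2 (extra statement) = 10.
The elision shares a bar with the next section but does not change this unit's count.

10 measures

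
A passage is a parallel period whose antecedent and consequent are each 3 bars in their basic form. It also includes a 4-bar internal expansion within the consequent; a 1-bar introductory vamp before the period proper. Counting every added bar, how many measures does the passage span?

Basic parallel period: 3 + 3 = 6 bars.
6 (basic form) + 4 (internal expansion) + 1 (introduction) = 11.

11 measures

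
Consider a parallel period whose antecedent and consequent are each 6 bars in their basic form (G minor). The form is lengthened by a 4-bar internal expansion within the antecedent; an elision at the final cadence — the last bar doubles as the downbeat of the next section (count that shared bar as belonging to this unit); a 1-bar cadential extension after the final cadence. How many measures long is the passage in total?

Basic parallel period: 6 + 6 = 12 bars.
12 (basic form) + 4 (internal expansion) + 1 (cadential extension) = 17.
The elision shares a bar with the next section but does not change this unit's count.

17 measures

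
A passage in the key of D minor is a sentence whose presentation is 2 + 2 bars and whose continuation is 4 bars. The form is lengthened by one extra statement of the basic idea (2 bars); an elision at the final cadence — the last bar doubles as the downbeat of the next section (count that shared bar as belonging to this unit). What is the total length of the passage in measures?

10 measures

Basic sentence: 2 + 2 + 4 = 8 bars.
8 (basic form) + 2 (extra statement) = 10.
The elision shares a bar with the next section but does not change this unit's count.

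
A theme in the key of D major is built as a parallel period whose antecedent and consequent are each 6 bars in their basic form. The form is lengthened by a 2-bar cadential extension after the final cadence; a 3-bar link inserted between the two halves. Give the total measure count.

Basic parallel period: 6 + 6 = 12 bars.
12 (basic form) + 2 (cadential extension) + 3 (link) = 17.

17 measures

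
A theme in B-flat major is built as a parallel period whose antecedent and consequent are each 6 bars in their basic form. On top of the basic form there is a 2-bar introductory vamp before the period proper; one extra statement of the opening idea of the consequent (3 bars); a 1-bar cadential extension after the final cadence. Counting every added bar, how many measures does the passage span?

Basic parallel period: 6 + 6 = 12 bars.
12 (basic form) + 2 (introduction) + 3 (extra statement) + 1 (cadential extension) = 18.

18 measures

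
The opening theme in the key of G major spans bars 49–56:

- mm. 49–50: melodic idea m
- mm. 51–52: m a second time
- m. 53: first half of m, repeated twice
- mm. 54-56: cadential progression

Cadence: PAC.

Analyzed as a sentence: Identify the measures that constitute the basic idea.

The presentation of a sentence is the basic idea (mm. 49–50) plus its repetition (mm. 51-52); the basic idea is therefore mm. 49-50.

measures 49–50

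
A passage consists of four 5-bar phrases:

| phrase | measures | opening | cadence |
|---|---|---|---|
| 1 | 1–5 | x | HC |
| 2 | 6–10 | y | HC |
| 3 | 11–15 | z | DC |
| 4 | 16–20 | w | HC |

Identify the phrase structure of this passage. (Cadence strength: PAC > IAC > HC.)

phrase group

Phrase 4 ends with a half cadence, no stronger than phrase 2's half cadence, so the four phrases do not form a double period; nor do phrases 3–4 duplicate 1–2, so it is not a repeated period. With no phrase reaching a conclusive cadence, the passage is a phrase group.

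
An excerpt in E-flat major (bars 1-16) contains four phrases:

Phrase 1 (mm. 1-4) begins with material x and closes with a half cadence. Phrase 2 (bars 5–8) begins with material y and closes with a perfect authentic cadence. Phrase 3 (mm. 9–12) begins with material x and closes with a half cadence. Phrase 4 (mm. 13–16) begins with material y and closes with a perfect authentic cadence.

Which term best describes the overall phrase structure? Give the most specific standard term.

repeated period

The cadence pattern HC–PAC–HC–PAC is weak–strong twice, and phrases 3–4 restate phrases 1–2: a period heard twice, not a double period (which would end weakly at phrase 2).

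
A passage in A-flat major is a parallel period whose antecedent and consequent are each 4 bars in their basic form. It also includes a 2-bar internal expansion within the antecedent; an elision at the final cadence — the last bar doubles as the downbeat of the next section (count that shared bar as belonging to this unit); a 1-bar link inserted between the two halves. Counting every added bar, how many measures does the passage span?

11 measures

Basic parallel period: 4 + 4 = 8 bars.
8 (basic form) + 2 (internal expansion) + 1 (link) = 11.
The elision shares a bar with the next section but does not change this unit's count.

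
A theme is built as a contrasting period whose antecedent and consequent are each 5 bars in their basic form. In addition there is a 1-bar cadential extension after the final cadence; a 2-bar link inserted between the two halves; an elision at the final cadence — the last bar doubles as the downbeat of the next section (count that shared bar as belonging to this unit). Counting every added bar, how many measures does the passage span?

Basic contrasting period: 5 + 5 = 10 bars.
10 (basic form) + 1 (cadential extension) + 2 (link) = 13.
The elision shares a bar with the next section but does not change this unit's count.

13 measures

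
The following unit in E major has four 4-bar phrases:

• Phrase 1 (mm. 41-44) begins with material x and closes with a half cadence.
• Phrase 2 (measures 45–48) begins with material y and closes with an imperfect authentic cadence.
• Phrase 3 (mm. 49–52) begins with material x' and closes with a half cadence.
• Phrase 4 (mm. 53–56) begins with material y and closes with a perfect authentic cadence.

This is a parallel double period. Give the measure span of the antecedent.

In a double period the first pair of phrases (ending imperfect authentic cadence) is the large antecedent and the second pair (ending perfect authentic cadence) is the large consequent; the antecedent is measures 41–48.

measures 41–48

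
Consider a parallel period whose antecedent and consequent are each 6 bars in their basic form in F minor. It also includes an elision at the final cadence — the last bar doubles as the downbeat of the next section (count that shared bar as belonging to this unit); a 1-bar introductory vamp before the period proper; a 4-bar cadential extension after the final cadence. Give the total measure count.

Basic parallel period: 6 + 6 = 12 bars.
12 (basic form) + 1 (introduction) + 4 (cadential extension) = 17.
The elision shares a bar with the next section but does not change this unit's count.

17 measures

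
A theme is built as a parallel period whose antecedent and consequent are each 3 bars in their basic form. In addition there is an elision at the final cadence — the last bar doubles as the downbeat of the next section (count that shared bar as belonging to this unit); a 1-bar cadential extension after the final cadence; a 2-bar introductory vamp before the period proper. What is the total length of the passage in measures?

Basic parallel period: 3 + 3 = 6 bars.
6 (basic form) + 1 (cadential extension) + 2 (introduction) = 9.
The elision shares a bar with the next section but does not change this unit's count.

9 measures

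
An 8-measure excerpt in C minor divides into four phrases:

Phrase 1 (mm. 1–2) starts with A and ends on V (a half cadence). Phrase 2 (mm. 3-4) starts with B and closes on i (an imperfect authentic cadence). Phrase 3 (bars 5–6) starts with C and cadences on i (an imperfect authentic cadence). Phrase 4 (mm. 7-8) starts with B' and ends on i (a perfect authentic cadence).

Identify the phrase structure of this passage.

contrasting double period

Four phrases in two halves: the first half (mm. 1–4) ends with an imperfect authentic cadence, the second (mm. 5–8) with a perfect authentic cadence — a large antecedent–consequent pair, i.e. a double period.
Phrase 3 begins with different material from phrase 1, making it contrasting.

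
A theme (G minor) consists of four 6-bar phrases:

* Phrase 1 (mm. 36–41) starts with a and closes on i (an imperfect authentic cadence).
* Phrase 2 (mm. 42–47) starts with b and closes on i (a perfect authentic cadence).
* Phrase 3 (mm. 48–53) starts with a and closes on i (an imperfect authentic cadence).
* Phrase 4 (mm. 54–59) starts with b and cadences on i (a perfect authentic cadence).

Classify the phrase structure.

The cadence pattern IAC–PAC–IAC–PAC is weak–strong twice, and phrases 3–4 restate phrases 1–2: a period heard twice, not a double period (which would end weakly at phrase 2).

repeated period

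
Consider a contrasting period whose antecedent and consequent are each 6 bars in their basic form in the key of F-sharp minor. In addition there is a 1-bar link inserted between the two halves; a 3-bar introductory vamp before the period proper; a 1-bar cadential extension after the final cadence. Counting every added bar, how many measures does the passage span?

17 measures

Basic contrasting period: 6 + 6 = 12 bars.
12 (basic form) + 1 (link) + 3 (introduction) + 1 (cadential extension) = 17.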